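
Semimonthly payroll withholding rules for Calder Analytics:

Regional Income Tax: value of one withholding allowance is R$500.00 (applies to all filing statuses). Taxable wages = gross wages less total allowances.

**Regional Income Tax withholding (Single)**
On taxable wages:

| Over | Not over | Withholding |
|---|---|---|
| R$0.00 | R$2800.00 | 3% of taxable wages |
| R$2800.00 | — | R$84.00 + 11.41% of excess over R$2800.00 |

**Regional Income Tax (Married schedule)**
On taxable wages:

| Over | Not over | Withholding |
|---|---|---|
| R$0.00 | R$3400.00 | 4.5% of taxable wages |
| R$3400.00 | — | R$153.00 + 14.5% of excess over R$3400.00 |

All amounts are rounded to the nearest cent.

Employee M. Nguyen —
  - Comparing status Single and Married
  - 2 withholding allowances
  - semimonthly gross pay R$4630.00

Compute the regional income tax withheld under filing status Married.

R$186.35

Regional Income Tax (Married): taxable = R$4630.00 − 2×R$500.00 = R$3630.00
  R$153.00 + 14.5% × (R$3630.00 − R$3400.00) = R$153.00 + 14.5% × R$230.00 = R$186.35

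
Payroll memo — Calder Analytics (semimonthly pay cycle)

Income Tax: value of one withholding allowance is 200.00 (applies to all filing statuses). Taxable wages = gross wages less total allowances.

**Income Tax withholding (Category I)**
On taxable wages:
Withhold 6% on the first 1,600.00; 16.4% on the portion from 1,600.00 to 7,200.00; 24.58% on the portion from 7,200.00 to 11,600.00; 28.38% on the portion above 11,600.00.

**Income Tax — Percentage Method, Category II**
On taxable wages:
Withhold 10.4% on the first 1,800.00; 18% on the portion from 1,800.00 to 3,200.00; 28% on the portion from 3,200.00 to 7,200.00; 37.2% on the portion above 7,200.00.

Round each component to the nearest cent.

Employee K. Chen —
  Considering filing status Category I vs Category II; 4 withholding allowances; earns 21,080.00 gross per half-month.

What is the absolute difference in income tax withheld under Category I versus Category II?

Income Tax (Category I): taxable = 21,080.00 − 4×200.00 = 20,280.00
  2,095.92 + 28.38% × (20,280.00 − 11,600.00) = 2,095.92 + 28.38% × 8,680.00 = 4,559.30
Income Tax (Category II): taxable = 21,080.00 − 4×200.00 = 20,280.00
  1,559.20 + 37.2% × (20,280.00 − 7,200.00) = 1,559.20 + 37.2% × 13,080.00 = 6,424.96
Difference: |4,559.30 − 6,424.96| = 1,865.66 (higher under Category II)

1,865.66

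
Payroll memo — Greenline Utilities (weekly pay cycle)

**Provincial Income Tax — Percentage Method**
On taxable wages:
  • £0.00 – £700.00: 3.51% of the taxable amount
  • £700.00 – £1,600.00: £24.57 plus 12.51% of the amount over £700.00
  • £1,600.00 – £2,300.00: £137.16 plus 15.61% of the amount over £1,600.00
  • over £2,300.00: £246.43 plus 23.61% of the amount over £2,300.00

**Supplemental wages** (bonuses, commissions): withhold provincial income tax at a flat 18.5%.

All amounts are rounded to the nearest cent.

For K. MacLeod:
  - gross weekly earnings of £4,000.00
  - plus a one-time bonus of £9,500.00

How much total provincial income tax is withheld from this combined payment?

Provincial Income Tax: taxable = £4,000.00
  £246.43 + 23.61% × (£4,000.00 − £2,300.00) = £246.43 + 23.61% × £1,700.00 = £647.80
Supplemental (18.5% flat on bonus): 18.5% × £9,500.00 = £1,757.50
Total provincial income tax: £647.80 + £1,757.50 = £2,405.30

£2,405.30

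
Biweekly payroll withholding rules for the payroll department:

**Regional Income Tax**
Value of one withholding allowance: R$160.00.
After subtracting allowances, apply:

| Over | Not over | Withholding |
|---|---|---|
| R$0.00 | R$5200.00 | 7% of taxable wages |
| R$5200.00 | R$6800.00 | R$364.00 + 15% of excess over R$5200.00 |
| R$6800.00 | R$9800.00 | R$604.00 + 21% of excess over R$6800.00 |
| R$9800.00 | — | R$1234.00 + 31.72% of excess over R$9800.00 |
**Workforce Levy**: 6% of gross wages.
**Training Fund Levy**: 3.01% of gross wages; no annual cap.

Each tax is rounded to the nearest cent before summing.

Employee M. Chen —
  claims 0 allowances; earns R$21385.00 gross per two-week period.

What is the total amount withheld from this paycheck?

Regional Income Tax: taxable = R$21385.00
  R$1234.00 + 31.72% × (R$21385.00 − R$9800.00) = R$1234.00 + 31.72% × R$11585.00 = R$4908.76
Workforce Levy: 6% × R$21385.00 = R$1283.10
Training Fund Levy: 3.01% × R$21385.00 = R$643.69
Total: R$4908.76 + R$1283.10 + R$643.69 = R$6835.55

R$6835.55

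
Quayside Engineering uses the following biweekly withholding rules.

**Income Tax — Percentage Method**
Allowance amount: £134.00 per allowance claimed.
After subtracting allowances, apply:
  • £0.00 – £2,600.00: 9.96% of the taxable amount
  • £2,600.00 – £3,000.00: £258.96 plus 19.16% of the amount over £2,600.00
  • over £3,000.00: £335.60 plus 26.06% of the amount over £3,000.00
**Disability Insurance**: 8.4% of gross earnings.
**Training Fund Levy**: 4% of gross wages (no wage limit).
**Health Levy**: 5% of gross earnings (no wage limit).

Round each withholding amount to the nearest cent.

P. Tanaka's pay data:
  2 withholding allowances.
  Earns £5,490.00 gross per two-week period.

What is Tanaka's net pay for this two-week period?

£3,620.09

Income Tax: taxable = £5,490.00 − 2×£134.00 = £5,222.00
  £335.60 + 26.06% × (£5,222.00 − £3,000.00) = £335.60 + 26.06% × £2,222.00 = £914.65
Disability Insurance: 8.4% × £5,490.00 = £461.16
Training Fund Levy: 4% × £5,490.00 = £219.60
Health Levy: 5% × £5,490.00 = £274.50
Total withheld: £914.65 + £461.16 + £219.60 + £274.50 = £1,869.91
Net pay: £5,490.00 − £1,869.91 = £3,620.09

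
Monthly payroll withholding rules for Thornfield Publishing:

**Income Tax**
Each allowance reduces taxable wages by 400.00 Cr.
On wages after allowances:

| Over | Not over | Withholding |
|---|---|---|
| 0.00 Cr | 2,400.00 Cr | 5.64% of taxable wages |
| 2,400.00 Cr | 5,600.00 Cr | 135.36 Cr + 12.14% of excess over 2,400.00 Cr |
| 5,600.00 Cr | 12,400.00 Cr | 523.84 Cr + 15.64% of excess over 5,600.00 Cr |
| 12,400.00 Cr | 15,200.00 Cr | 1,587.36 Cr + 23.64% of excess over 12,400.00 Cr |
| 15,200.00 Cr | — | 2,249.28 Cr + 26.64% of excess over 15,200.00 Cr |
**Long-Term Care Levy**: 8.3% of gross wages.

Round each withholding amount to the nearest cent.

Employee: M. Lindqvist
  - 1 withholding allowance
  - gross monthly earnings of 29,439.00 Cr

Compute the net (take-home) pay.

Income Tax: taxable = 29,439.00 Cr − 1×400.00 Cr = 29,039.00 Cr
  2,249.28 Cr + 26.64% × (29,039.00 Cr − 15,200.00 Cr) = 2,249.28 Cr + 26.64% × 13,839.00 Cr = 5,935.99 Cr
Long-Term Care Levy: 8.3% × 29,439.00 Cr = 2,443.44 Cr
Total withheld: 5,935.99 Cr + 2,443.44 Cr = 8,379.43 Cr
Net pay: 29,439.00 Cr − 8,379.43 Cr = 21,059.57 Cr

21,059.57 Cr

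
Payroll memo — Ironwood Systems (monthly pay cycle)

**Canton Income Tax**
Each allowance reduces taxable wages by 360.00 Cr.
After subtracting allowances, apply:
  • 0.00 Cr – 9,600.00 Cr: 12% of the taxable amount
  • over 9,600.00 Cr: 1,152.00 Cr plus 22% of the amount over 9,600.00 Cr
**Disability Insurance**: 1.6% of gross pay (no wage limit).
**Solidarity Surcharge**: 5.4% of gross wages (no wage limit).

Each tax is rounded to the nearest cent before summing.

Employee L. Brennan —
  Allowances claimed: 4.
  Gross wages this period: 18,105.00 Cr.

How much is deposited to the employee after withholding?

Canton Income Tax: taxable = 18,105.00 Cr − 4×360.00 Cr = 16,665.00 Cr
  1,152.00 Cr + 22% × (16,665.00 Cr − 9,600.00 Cr) = 1,152.00 Cr + 22% × 7,065.00 Cr = 2,706.30 Cr
Disability Insurance: 1.6% × 18,105.00 Cr = 289.68 Cr
Solidarity Surcharge: 5.4% × 18,105.00 Cr = 977.67 Cr
Total withheld: 2,706.30 Cr + 289.68 Cr + 977.67 Cr = 3,973.65 Cr
Net pay: 18,105.00 Cr − 3,973.65 Cr = 14,131.35 Cr

14,131.35 Cr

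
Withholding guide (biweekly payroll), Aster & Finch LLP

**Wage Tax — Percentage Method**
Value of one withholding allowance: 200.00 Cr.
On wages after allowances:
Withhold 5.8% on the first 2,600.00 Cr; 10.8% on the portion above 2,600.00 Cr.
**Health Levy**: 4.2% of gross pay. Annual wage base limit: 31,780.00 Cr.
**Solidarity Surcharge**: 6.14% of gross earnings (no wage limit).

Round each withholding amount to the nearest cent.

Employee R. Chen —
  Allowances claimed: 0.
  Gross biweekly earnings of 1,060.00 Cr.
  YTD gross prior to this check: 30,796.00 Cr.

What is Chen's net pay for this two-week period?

Wage Tax: taxable = 1,060.00 Cr
  5.8% × 1,060.00 Cr = 61.48 Cr
Health Levy: cap 31,780.00 Cr − YTD 30,796.00 Cr = 984.00 Cr subject; 4.2% × 984.00 Cr = 41.33 Cr
Solidarity Surcharge: 6.14% × 1,060.00 Cr = 65.08 Cr
Total withheld: 61.48 Cr + 41.33 Cr + 65.08 Cr = 167.89 Cr
Net pay: 1,060.00 Cr − 167.89 Cr = 892.11 Cr

892.11 Cr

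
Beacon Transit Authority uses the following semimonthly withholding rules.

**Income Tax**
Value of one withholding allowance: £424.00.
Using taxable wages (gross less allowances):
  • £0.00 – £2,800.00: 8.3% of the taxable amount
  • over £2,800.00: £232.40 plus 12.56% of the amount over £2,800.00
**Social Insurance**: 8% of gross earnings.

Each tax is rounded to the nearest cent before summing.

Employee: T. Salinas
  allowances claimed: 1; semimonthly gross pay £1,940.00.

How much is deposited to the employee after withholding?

Income Tax: taxable = £1,940.00 − 1×£424.00 = £1,516.00
  8.3% × £1,516.00 = £125.83
Social Insurance: 8% × £1,940.00 = £155.20
Total withheld: £125.83 + £155.20 = £281.03
Net pay: £1,940.00 − £281.03 = £1,658.97

£1,658.97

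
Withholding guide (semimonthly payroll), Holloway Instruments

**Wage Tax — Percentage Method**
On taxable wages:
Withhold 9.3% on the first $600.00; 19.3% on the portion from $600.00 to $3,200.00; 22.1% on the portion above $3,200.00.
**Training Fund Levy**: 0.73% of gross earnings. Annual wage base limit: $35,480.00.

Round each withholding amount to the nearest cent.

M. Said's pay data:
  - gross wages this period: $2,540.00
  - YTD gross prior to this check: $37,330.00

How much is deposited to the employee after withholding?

$2,109.78

Wage Tax: taxable = $2,540.00
  $55.80 + 19.3% × ($2,540.00 − $600.00) = $55.80 + 19.3% × $1,940.00 = $430.22
Training Fund Levy: YTD $37,330.00 ≥ cap $35,480.00 → $0.00
Total withheld: $430.22 + $0.00 = $430.22
Net pay: $2,540.00 − $430.22 = $2,109.78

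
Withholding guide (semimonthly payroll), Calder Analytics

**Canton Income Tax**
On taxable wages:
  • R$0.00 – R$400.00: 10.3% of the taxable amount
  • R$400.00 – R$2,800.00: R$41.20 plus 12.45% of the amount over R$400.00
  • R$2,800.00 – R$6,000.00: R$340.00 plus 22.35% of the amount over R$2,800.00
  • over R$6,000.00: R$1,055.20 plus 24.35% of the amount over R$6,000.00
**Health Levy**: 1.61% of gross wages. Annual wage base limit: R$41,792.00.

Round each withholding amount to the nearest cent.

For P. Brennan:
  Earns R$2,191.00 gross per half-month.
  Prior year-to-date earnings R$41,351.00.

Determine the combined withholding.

Canton Income Tax: taxable = R$2,191.00
  R$41.20 + 12.45% × (R$2,191.00 − R$400.00) = R$41.20 + 12.45% × R$1,791.00 = R$264.18
Health Levy: cap R$41,792.00 − YTD R$41,351.00 = R$441.00 subject; 1.61% × R$441.00 = R$7.10
Total: R$264.18 + R$7.10 = R$271.28

R$271.28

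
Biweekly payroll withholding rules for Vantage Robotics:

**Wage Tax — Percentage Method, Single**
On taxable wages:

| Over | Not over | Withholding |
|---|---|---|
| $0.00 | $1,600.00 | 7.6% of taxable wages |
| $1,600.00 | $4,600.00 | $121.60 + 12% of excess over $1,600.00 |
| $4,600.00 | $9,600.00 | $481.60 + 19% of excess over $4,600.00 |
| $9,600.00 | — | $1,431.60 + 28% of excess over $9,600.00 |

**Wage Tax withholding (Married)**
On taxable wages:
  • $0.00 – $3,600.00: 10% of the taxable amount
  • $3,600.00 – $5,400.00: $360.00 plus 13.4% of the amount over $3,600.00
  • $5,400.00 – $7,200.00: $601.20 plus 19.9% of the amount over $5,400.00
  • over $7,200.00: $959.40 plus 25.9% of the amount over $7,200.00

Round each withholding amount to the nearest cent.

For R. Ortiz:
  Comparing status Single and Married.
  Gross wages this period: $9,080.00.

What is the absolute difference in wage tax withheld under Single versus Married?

Wage Tax (Single): taxable = $9,080.00
  $481.60 + 19% × ($9,080.00 − $4,600.00) = $481.60 + 19% × $4,480.00 = $1,332.80
Wage Tax (Married): taxable = $9,080.00
  $959.40 + 25.9% × ($9,080.00 − $7,200.00) = $959.40 + 25.9% × $1,880.00 = $1,446.32
Difference: |$1,332.80 − $1,446.32| = $113.52 (higher under Married)

$113.52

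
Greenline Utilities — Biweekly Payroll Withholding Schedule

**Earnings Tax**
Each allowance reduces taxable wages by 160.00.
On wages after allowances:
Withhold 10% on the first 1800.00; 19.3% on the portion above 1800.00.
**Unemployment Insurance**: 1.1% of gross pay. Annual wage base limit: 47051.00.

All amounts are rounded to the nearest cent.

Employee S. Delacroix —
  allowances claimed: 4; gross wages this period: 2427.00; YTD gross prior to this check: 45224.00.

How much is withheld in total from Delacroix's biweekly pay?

Earnings Tax: taxable = 2427.00 − 4×160.00 = 1787.00
  10% × 1787.00 = 178.70
Unemployment Insurance: cap 47051.00 − YTD 45224.00 = 1827.00 subject; 1.1% × 1827.00 = 20.10
Total: 178.70 + 20.10 = 198.80

198.80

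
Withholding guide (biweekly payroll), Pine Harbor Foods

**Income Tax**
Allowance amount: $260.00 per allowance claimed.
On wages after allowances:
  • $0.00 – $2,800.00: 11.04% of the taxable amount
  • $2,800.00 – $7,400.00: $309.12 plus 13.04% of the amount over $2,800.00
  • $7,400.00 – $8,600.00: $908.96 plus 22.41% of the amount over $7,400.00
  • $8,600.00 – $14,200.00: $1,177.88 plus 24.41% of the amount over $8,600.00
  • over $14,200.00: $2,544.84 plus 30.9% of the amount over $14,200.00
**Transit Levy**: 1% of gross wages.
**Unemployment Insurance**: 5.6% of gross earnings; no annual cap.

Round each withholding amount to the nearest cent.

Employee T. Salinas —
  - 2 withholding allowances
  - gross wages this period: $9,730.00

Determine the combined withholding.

Income Tax: taxable = $9,730.00 − 2×$260.00 = $9,210.00
  $1,177.88 + 24.41% × ($9,210.00 − $8,600.00) = $1,177.88 + 24.41% × $610.00 = $1,326.78
Transit Levy: 1% × $9,730.00 = $97.30
Unemployment Insurance: 5.6% × $9,730.00 = $544.88
Total: $1,326.78 + $97.30 + $544.88 = $1,968.96

$1,968.96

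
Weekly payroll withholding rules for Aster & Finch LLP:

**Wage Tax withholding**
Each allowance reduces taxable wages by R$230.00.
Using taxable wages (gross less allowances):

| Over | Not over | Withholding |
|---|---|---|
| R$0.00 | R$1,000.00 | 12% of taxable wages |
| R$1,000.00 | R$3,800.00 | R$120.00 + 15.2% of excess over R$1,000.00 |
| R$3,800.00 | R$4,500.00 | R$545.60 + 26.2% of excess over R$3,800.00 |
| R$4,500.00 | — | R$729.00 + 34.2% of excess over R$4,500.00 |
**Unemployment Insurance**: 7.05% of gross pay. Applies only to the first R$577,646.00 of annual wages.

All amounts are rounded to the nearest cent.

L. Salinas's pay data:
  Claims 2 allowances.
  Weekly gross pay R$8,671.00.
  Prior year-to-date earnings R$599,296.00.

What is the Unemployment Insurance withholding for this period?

R$0.00

Unemployment Insurance: YTD R$599,296.00 ≥ cap R$577,646.00 → R$0.00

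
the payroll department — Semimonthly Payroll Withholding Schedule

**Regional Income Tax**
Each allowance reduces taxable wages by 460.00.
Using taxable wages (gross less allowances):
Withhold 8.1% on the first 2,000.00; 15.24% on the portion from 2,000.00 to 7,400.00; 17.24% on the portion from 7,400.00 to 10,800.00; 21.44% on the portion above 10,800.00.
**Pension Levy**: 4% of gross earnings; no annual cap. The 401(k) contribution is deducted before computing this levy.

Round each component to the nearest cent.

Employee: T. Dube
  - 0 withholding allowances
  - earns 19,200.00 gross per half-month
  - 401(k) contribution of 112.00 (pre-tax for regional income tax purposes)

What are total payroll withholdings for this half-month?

Regional Income Tax: taxable = 19,200.00 − 112.00 = 19,088.00
  1,571.12 + 21.44% × (19,088.00 − 10,800.00) = 1,571.12 + 21.44% × 8,288.00 = 3,348.07
Pension Levy: 4% × 19,088.00 = 763.52
Total: 3,348.07 + 763.52 = 4,111.59

4,111.59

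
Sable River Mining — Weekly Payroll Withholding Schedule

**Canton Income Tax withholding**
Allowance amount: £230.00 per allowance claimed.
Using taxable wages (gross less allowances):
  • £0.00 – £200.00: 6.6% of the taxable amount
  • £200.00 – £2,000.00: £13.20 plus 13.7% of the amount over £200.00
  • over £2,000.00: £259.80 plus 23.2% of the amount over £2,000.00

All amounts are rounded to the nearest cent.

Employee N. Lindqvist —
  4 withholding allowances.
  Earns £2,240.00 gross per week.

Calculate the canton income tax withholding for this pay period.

£166.64

Canton Income Tax: taxable = £2,240.00 − 4×£230.00 = £1,320.00
  £13.20 + 13.7% × (£1,320.00 − £200.00) = £13.20 + 13.7% × £1,120.00 = £166.64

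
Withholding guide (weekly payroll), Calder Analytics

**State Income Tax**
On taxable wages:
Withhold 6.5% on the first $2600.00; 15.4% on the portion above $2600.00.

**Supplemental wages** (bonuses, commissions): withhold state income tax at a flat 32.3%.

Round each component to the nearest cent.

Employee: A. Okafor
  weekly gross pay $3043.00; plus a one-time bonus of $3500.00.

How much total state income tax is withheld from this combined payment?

State Income Tax: taxable = $3043.00
  $169.00 + 15.4% × ($3043.00 − $2600.00) = $169.00 + 15.4% × $443.00 = $237.22
Supplemental (32.3% flat on bonus): 32.3% × $3500.00 = $1130.50
Total state income tax: $237.22 + $1130.50 = $1367.72

$1367.72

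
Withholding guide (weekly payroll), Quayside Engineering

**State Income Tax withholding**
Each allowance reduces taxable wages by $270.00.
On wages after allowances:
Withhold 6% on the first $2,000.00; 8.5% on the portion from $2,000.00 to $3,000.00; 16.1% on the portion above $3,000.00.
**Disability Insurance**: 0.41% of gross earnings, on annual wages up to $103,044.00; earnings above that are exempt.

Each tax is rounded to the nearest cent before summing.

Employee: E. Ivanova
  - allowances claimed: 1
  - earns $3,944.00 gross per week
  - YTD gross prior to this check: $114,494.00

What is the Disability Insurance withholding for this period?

$0.00

Disability Insurance: YTD $114,494.00 ≥ cap $103,044.00 → $0.00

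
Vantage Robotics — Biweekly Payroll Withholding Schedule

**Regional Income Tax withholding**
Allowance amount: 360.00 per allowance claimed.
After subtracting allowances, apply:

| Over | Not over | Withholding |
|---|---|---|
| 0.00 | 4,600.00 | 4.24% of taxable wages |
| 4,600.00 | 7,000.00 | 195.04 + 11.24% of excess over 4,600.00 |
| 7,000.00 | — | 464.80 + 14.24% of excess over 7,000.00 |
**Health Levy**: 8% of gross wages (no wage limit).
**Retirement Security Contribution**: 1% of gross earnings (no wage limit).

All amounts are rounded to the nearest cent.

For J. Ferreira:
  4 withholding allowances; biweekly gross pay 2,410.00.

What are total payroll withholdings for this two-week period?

258.03

Regional Income Tax: taxable = 2,410.00 − 4×360.00 = 970.00
  4.24% × 970.00 = 41.13
Health Levy: 8% × 2,410.00 = 192.80
Retirement Security Contribution: 1% × 2,410.00 = 24.10
Total: 41.13 + 192.80 + 24.10 = 258.03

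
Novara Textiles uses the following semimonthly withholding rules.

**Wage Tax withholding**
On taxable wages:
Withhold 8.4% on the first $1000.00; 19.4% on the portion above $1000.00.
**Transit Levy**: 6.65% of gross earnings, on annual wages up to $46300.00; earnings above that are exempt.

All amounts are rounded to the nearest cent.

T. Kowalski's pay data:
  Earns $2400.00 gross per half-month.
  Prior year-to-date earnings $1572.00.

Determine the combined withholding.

Wage Tax: taxable = $2400.00
  $84.00 + 19.4% × ($2400.00 − $1000.00) = $84.00 + 19.4% × $1400.00 = $355.60
Transit Levy: 6.65% × $2400.00 = $159.60
Total: $355.60 + $159.60 = $515.20

$515.20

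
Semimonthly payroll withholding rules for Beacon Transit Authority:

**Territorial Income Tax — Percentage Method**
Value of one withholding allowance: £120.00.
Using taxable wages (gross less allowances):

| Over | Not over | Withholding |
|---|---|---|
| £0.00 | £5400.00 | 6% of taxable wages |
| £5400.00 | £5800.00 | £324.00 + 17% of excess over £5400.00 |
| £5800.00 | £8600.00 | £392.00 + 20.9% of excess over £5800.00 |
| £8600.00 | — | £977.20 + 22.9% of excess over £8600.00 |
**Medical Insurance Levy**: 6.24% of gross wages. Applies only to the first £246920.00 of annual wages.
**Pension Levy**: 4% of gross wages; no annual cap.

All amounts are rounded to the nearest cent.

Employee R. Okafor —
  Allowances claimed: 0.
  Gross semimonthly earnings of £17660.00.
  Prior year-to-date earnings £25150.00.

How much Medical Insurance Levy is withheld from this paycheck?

Medical Insurance Levy: 6.24% × £17660.00 = £1101.98

£1101.98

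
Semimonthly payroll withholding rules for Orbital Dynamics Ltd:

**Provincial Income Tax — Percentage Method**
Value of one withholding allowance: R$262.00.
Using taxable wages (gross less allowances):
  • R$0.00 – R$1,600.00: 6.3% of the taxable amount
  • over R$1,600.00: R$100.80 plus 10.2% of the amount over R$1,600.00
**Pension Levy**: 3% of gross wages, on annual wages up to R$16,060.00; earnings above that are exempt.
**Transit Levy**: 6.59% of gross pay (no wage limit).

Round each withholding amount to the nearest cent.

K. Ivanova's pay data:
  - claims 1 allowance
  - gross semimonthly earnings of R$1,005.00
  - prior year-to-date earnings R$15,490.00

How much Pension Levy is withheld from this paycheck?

Pension Levy: cap R$16,060.00 − YTD R$15,490.00 = R$570.00 subject; 3% × R$570.00 = R$17.10

R$17.10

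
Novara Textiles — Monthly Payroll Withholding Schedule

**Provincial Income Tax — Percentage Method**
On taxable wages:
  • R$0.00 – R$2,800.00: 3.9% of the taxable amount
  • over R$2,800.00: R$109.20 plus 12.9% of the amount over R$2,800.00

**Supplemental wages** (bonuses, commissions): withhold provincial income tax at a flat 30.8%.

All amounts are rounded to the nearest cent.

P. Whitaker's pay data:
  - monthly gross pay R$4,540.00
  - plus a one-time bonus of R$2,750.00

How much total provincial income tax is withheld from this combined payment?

R$1,180.66

Provincial Income Tax: taxable = R$4,540.00
  R$109.20 + 12.9% × (R$4,540.00 − R$2,800.00) = R$109.20 + 12.9% × R$1,740.00 = R$333.66
Supplemental (30.8% flat on bonus): 30.8% × R$2,750.00 = R$847.00
Total provincial income tax: R$333.66 + R$847.00 = R$1,180.66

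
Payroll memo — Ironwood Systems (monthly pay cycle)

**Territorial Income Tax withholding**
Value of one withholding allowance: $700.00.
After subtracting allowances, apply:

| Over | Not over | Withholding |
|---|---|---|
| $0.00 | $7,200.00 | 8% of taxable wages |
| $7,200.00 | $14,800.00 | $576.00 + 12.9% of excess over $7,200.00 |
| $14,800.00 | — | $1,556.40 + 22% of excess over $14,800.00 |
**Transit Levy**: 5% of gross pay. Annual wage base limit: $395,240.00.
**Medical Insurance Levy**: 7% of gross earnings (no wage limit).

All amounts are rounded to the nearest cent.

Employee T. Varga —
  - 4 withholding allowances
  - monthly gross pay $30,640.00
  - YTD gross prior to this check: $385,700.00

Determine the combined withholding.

$7,047.00

Territorial Income Tax: taxable = $30,640.00 − 4×$700.00 = $27,840.00
  $1,556.40 + 22% × ($27,840.00 − $14,800.00) = $1,556.40 + 22% × $13,040.00 = $4,425.20
Transit Levy: cap $395,240.00 − YTD $385,700.00 = $9,540.00 subject; 5% × $9,540.00 = $477.00
Medical Insurance Levy: 7% × $30,640.00 = $2,144.80
Total: $4,425.20 + $477.00 + $2,144.80 = $7,047.00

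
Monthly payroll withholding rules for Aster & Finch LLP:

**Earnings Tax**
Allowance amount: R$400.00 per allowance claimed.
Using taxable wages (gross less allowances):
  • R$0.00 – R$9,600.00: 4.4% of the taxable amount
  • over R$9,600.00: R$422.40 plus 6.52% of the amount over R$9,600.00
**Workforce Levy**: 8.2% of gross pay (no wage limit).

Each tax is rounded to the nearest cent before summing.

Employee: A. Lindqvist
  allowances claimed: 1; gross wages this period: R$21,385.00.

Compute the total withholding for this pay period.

Earnings Tax: taxable = R$21,385.00 − 1×R$400.00 = R$20,985.00
  R$422.40 + 6.52% × (R$20,985.00 − R$9,600.00) = R$422.40 + 6.52% × R$11,385.00 = R$1,164.70
Workforce Levy: 8.2% × R$21,385.00 = R$1,753.57
Total: R$1,164.70 + R$1,753.57 = R$2,918.27

R$2,918.27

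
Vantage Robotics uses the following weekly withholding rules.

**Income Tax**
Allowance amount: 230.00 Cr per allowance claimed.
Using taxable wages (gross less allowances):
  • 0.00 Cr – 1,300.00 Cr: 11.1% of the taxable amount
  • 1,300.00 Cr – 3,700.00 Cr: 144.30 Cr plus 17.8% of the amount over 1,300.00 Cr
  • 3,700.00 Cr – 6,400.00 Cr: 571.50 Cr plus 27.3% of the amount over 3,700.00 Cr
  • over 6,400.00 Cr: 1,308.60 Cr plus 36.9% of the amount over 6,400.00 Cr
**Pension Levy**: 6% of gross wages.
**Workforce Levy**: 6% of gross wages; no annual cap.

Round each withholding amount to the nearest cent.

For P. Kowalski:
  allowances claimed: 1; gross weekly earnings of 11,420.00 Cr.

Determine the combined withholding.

4,446.51 Cr

Income Tax: taxable = 11,420.00 Cr − 1×230.00 Cr = 11,190.00 Cr
  1,308.60 Cr + 36.9% × (11,190.00 Cr − 6,400.00 Cr) = 1,308.60 Cr + 36.9% × 4,790.00 Cr = 3,076.11 Cr
Pension Levy: 6% × 11,420.00 Cr = 685.20 Cr
Workforce Levy: 6% × 11,420.00 Cr = 685.20 Cr
Total: 3,076.11 Cr + 685.20 Cr + 685.20 Cr = 4,446.51 Cr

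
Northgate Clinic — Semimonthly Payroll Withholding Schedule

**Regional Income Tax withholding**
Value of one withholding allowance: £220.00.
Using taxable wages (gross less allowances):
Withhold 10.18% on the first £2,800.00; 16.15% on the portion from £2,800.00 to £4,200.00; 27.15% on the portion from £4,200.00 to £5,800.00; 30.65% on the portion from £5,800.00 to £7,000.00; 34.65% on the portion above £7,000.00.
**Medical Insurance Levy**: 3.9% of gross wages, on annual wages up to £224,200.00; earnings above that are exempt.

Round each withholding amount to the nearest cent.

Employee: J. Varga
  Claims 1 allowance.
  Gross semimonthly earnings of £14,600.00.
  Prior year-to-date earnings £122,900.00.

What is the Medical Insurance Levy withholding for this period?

Medical Insurance Levy: 3.9% × £14,600.00 = £569.40

£569.40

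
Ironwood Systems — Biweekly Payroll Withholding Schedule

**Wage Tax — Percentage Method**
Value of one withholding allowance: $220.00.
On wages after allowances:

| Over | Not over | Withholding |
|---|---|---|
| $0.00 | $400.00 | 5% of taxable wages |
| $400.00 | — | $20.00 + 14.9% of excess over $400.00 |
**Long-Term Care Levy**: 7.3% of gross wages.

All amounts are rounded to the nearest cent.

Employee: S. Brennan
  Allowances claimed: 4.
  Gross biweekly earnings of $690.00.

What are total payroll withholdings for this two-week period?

Wage Tax: taxable = $690.00 − 4×$220.00 = $-190.00
  Taxable ≤ 0 → $0.00
Long-Term Care Levy: 7.3% × $690.00 = $50.37
Total: $0.00 + $50.37 = $50.37

$50.37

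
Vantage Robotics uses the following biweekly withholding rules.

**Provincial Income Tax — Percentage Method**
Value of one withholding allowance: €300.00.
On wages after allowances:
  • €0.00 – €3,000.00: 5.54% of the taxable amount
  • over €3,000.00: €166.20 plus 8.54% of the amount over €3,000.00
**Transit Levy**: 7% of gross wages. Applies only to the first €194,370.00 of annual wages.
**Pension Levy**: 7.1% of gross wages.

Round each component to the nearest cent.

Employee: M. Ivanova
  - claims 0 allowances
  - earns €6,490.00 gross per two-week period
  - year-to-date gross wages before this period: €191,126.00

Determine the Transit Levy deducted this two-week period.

€227.08

Transit Levy: cap €194,370.00 − YTD €191,126.00 = €3,244.00 subject; 7% × €3,244.00 = €227.08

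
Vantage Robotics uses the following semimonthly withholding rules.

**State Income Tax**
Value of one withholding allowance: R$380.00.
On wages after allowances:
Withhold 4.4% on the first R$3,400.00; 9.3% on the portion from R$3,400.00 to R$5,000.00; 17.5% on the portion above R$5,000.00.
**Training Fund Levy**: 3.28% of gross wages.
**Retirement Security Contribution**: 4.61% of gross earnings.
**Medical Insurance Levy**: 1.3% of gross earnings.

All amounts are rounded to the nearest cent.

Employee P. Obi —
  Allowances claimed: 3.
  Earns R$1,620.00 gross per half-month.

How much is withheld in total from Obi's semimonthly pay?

R$170.00

State Income Tax: taxable = R$1,620.00 − 3×R$380.00 = R$480.00
  4.4% × R$480.00 = R$21.12
Training Fund Levy: 3.28% × R$1,620.00 = R$53.14
Retirement Security Contribution: 4.61% × R$1,620.00 = R$74.68
Medical Insurance Levy: 1.3% × R$1,620.00 = R$21.06
Total: R$21.12 + R$53.14 + R$74.68 + R$21.06 = R$170.00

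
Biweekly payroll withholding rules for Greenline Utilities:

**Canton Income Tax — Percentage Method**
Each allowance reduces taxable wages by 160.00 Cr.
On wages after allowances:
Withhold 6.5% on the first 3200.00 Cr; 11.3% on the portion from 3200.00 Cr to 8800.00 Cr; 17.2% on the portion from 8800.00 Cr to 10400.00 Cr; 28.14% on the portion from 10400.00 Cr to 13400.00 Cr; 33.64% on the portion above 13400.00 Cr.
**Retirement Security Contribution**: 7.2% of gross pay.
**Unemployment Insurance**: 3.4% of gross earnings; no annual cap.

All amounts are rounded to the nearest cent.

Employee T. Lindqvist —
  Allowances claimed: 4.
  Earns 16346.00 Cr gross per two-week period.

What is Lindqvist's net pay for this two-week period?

11877.39 Cr

Canton Income Tax: taxable = 16346.00 Cr − 4×160.00 Cr = 15706.00 Cr
  1960.20 Cr + 33.64% × (15706.00 Cr − 13400.00 Cr) = 1960.20 Cr + 33.64% × 2306.00 Cr = 2735.94 Cr
Retirement Security Contribution: 7.2% × 16346.00 Cr = 1176.91 Cr
Unemployment Insurance: 3.4% × 16346.00 Cr = 555.76 Cr
Total withheld: 2735.94 Cr + 1176.91 Cr + 555.76 Cr = 4468.61 Cr
Net pay: 16346.00 Cr − 4468.61 Cr = 11877.39 Cr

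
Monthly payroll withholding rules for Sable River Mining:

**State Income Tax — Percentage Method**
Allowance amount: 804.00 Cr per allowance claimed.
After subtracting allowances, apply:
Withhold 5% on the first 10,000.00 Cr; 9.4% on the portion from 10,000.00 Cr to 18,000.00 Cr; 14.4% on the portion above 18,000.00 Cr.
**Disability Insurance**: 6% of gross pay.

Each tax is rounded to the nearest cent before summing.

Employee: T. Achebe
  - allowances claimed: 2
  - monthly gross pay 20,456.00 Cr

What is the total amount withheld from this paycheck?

State Income Tax: taxable = 20,456.00 Cr − 2×804.00 Cr = 18,848.00 Cr
  1,252.00 Cr + 14.4% × (18,848.00 Cr − 18,000.00 Cr) = 1,252.00 Cr + 14.4% × 848.00 Cr = 1,374.11 Cr
Disability Insurance: 6% × 20,456.00 Cr = 1,227.36 Cr
Total: 1,374.11 Cr + 1,227.36 Cr = 2,601.47 Cr

2,601.47 Cr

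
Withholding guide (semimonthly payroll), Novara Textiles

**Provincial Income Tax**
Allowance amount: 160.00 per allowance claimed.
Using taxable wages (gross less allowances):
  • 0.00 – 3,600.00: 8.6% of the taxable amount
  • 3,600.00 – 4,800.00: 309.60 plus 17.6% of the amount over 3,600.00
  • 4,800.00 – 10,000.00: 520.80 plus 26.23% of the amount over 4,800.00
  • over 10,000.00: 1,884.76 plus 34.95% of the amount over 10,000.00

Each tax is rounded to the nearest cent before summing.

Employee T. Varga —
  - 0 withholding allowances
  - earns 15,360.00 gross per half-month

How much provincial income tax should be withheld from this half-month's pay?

Provincial Income Tax: taxable = 15,360.00
  1,884.76 + 34.95% × (15,360.00 − 10,000.00) = 1,884.76 + 34.95% × 5,360.00 = 3,758.08

3,758.08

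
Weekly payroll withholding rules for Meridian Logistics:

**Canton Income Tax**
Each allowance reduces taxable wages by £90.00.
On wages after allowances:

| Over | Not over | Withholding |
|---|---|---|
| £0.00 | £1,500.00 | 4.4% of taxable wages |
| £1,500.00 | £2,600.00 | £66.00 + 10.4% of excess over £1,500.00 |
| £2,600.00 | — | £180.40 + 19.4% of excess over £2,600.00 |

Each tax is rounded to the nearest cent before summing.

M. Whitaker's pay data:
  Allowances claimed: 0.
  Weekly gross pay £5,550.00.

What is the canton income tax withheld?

£752.70

Canton Income Tax: taxable = £5,550.00
  £180.40 + 19.4% × (£5,550.00 − £2,600.00) = £180.40 + 19.4% × £2,950.00 = £752.70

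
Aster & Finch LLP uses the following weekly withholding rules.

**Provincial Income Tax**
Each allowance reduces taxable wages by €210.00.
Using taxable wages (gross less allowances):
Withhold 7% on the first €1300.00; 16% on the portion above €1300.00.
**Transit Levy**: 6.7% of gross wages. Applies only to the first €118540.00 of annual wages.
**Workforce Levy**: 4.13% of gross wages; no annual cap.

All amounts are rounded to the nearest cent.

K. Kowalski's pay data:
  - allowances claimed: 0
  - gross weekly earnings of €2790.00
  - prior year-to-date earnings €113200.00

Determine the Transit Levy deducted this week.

€186.93

Transit Levy: 6.7% × €2790.00 = €186.93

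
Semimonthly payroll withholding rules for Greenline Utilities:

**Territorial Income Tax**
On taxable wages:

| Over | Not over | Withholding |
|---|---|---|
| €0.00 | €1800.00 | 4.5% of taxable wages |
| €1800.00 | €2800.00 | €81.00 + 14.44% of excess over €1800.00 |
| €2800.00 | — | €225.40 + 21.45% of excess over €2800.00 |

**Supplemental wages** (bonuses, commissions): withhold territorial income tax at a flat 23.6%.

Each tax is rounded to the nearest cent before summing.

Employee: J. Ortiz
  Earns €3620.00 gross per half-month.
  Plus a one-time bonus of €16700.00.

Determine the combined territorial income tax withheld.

€4342.49

Territorial Income Tax: taxable = €3620.00
  €225.40 + 21.45% × (€3620.00 − €2800.00) = €225.40 + 21.45% × €820.00 = €401.29
Supplemental (23.6% flat on bonus): 23.6% × €16700.00 = €3941.20
Total territorial income tax: €401.29 + €3941.20 = €4342.49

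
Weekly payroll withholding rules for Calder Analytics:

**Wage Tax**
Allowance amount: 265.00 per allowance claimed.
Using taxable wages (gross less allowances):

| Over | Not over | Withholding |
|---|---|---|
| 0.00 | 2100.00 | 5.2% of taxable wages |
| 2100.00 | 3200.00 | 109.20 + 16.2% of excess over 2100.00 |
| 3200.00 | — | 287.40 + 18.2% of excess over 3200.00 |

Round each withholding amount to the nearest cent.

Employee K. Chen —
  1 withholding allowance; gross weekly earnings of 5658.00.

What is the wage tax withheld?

Wage Tax: taxable = 5658.00 − 1×265.00 = 5393.00
  287.40 + 18.2% × (5393.00 − 3200.00) = 287.40 + 18.2% × 2193.00 = 686.53

686.53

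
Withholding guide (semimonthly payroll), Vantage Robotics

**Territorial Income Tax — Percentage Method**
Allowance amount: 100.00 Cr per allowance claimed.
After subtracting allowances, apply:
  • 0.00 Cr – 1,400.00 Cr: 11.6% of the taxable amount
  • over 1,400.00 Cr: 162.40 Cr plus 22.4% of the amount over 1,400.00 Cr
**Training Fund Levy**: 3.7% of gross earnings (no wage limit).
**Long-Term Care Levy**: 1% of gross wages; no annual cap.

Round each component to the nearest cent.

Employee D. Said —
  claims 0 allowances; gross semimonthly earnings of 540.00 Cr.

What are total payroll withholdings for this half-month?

88.02 Cr

Territorial Income Tax: taxable = 540.00 Cr
  11.6% × 540.00 Cr = 62.64 Cr
Training Fund Levy: 3.7% × 540.00 Cr = 19.98 Cr
Long-Term Care Levy: 1% × 540.00 Cr = 5.40 Cr
Total: 62.64 Cr + 19.98 Cr + 5.40 Cr = 88.02 Cr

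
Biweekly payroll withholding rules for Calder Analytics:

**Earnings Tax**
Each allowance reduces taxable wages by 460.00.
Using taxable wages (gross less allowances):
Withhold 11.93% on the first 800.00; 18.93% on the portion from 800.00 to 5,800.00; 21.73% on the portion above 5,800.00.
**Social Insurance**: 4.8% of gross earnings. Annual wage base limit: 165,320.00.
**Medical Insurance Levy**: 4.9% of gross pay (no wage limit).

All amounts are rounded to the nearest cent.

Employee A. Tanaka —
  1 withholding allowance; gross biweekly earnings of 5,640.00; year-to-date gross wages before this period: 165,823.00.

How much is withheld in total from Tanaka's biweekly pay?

Earnings Tax: taxable = 5,640.00 − 1×460.00 = 5,180.00
  95.44 + 18.93% × (5,180.00 − 800.00) = 95.44 + 18.93% × 4,380.00 = 924.57
Social Insurance: YTD 165,823.00 ≥ cap 165,320.00 → 0.00
Medical Insurance Levy: 4.9% × 5,640.00 = 276.36
Total: 924.57 + 0.00 + 276.36 = 1,200.93

1,200.93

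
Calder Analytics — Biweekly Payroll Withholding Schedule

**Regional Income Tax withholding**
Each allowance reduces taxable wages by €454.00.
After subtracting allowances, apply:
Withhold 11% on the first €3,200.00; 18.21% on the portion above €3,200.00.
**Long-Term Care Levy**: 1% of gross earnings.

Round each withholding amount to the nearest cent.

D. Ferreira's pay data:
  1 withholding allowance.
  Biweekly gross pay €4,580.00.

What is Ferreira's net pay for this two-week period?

€4,013.58

Regional Income Tax: taxable = €4,580.00 − 1×€454.00 = €4,126.00
  €352.00 + 18.21% × (€4,126.00 − €3,200.00) = €352.00 + 18.21% × €926.00 = €520.62
Long-Term Care Levy: 1% × €4,580.00 = €45.80
Total withheld: €520.62 + €45.80 = €566.42
Net pay: €4,580.00 − €566.42 = €4,013.58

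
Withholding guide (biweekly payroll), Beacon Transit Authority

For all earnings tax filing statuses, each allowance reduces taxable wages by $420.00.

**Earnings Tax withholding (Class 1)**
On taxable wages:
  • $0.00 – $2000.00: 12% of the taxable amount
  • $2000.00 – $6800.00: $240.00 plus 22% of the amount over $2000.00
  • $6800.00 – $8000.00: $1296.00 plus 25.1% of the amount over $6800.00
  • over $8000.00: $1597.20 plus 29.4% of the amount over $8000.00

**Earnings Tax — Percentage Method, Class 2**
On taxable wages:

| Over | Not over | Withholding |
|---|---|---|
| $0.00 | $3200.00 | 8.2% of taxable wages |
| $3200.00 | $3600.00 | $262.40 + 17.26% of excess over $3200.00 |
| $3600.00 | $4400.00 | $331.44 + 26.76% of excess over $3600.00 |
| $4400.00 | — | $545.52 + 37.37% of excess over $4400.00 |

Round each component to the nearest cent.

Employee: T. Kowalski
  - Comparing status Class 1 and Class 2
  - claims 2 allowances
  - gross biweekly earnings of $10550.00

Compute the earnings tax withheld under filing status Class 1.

Earnings Tax (Class 1): taxable = $10550.00 − 2×$420.00 = $9710.00
  $1597.20 + 29.4% × ($9710.00 − $8000.00) = $1597.20 + 29.4% × $1710.00 = $2099.94

$2099.94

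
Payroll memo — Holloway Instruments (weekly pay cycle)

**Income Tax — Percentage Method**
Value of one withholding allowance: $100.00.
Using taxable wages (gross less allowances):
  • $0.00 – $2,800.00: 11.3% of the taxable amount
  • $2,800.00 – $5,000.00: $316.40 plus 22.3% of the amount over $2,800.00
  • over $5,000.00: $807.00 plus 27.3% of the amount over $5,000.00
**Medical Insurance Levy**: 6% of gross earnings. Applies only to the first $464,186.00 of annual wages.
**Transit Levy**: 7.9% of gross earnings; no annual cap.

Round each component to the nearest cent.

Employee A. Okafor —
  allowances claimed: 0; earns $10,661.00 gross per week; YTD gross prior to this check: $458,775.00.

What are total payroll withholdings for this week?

$3,519.33

Income Tax: taxable = $10,661.00
  $807.00 + 27.3% × ($10,661.00 − $5,000.00) = $807.00 + 27.3% × $5,661.00 = $2,352.45
Medical Insurance Levy: cap $464,186.00 − YTD $458,775.00 = $5,411.00 subject; 6% × $5,411.00 = $324.66
Transit Levy: 7.9% × $10,661.00 = $842.22
Total: $2,352.45 + $324.66 + $842.22 = $3,519.33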